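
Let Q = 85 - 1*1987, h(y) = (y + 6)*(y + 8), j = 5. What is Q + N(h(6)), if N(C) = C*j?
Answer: -1062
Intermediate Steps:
h(y) = (6 + y)*(8 + y)
Q = -1902 (Q = 85 - 1987 = -1902)
N(C) = 5*C (N(C) = C*5 = 5*C)
Q + N(h(6)) = -1902 + 5*(48 + 6² + 14*6) = -1902 + 5*(48 + 36 + 84) = -1902 + 5*168 = -1902 + 840 = -1062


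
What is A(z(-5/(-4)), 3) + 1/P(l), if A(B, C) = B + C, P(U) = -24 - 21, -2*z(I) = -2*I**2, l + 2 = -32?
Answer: 3269/720 ≈ 4.5403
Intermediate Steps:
l = -34 (l = -2 - 32 = -34)
z(I) = I**2 (z(I) = -(-1)*I**2 = I**2)
P(U) = -45
A(z(-5/(-4)), 3) + 1/P(l) = ((-5/(-4))**2 + 3) + 1/(-45) = ((-5*(-1/4))**2 + 3) - 1/45 = ((5/4)**2 + 3) - 1/45 = (25/16 + 3) - 1/45 = 73/16 - 1/45 = 3269/720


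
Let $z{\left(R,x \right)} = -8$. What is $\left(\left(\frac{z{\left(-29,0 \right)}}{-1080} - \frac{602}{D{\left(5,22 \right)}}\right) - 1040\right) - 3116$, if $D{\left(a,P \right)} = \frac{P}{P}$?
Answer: $- \frac{642329}{135} \approx -4758.0$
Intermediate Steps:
$D{\left(a,P \right)} = 1$
$\left(\left(\frac{z{\left(-29,0 \right)}}{-1080} - \frac{602}{D{\left(5,22 \right)}}\right) - 1040\right) - 3116 = \left(\left(- \frac{8}{-1080} - \frac{602}{1}\right) - 1040\right) - 3116 = \left(\left(\left(-8\right) \left(- \frac{1}{1080}\right) - 602\right) - 1040\right) - 3116 = \left(\left(\frac{1}{135} - 602\right) - 1040\right) - 3116 = \left(- \frac{81269}{135} - 1040\right) - 3116 = - \frac{221669}{135} - 3116 = - \frac{642329}{135}$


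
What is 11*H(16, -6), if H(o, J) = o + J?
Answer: 110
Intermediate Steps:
H(o, J) = J + o
11*H(16, -6) = 11*(-6 + 16) = 11*10 = 110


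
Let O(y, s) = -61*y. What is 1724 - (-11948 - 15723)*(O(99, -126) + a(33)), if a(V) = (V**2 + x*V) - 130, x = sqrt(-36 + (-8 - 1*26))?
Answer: -140566956 + 913143*I*sqrt(70) ≈ -1.4057e+8 + 7.6399e+6*I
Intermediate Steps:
x = I*sqrt(70) (x = sqrt(-36 + (-8 - 26)) = sqrt(-36 - 34) = sqrt(-70) = I*sqrt(70) ≈ 8.3666*I)
a(V) = -130 + V**2 + I*V*sqrt(70) (a(V) = (V**2 + (I*sqrt(70))*V) - 130 = (V**2 + I*V*sqrt(70)) - 130 = -130 + V**2 + I*V*sqrt(70))
1724 - (-11948 - 15723)*(O(99, -126) + a(33)) = 1724 - (-11948 - 15723)*(-61*99 + (-130 + 33**2 + I*33*sqrt(70))) = 1724 - (-27671)*(-6039 + (-130 + 1089 + 33*I*sqrt(70))) = 1724 - (-27671)*(-6039 + (959 + 33*I*sqrt(70))) = 1724 - (-27671)*(-5080 + 33*I*sqrt(70)) = 1724 - (140568680 - 913143*I*sqrt(70)) = 1724 + (-140568680 + 913143*I*sqrt(70)) = -140566956 + 913143*I*sqrt(70)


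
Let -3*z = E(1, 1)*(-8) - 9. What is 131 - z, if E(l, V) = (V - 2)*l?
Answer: 392/3 ≈ 130.67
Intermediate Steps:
E(l, V) = l*(-2 + V) (E(l, V) = (-2 + V)*l = l*(-2 + V))
z = ⅓ (z = -((1*(-2 + 1))*(-8) - 9)/3 = -((1*(-1))*(-8) - 9)/3 = -(-1*(-8) - 9)/3 = -(8 - 9)/3 = -⅓*(-1) = ⅓ ≈ 0.33333)
131 - z = 131 - 1*⅓ = 131 - ⅓ = 392/3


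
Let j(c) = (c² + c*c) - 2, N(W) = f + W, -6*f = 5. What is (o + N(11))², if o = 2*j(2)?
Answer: 17689/36 ≈ 491.36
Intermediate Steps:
f = -⅚ (f = -⅙*5 = -⅚ ≈ -0.83333)
N(W) = -⅚ + W
j(c) = -2 + 2*c² (j(c) = (c² + c²) - 2 = 2*c² - 2 = -2 + 2*c²)
o = 12 (o = 2*(-2 + 2*2²) = 2*(-2 + 2*4) = 2*(-2 + 8) = 2*6 = 12)
(o + N(11))² = (12 + (-⅚ + 11))² = (12 + 61/6)² = (133/6)² = 17689/36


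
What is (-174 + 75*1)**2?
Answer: 9801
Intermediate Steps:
(-174 + 75*1)**2 = (-174 + 75)**2 = (-99)**2 = 9801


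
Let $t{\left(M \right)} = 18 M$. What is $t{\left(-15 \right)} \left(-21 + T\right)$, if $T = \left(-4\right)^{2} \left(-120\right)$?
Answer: $524070$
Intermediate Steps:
$T = -1920$ ($T = 16 \left(-120\right) = -1920$)
$t{\left(-15 \right)} \left(-21 + T\right) = 18 \left(-15\right) \left(-21 - 1920\right) = \left(-270\right) \left(-1941\right) = 524070$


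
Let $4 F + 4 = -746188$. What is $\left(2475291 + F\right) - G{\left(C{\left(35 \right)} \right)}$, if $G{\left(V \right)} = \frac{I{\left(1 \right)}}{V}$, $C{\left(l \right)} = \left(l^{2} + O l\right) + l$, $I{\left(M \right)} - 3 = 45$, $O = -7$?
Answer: $\frac{2323074097}{1015} \approx 2.2887 \cdot 10^{6}$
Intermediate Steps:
$I{\left(M \right)} = 48$ ($I{\left(M \right)} = 3 + 45 = 48$)
$F = -186548$ ($F = -1 + \frac{1}{4} \left(-746188\right) = -1 - 186547 = -186548$)
$C{\left(l \right)} = l^{2} - 6 l$ ($C{\left(l \right)} = \left(l^{2} - 7 l\right) + l = l^{2} - 6 l$)
$G{\left(V \right)} = \frac{48}{V}$
$\left(2475291 + F\right) - G{\left(C{\left(35 \right)} \right)} = \left(2475291 - 186548\right) - \frac{48}{35 \left(-6 + 35\right)} = 2288743 - \frac{48}{35 \cdot 29} = 2288743 - \frac{48}{1015} = \frac{2323074097}{1015}$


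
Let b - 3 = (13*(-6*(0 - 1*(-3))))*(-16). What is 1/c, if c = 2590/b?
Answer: 3747/2590 ≈ 1.4467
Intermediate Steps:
b = 3747 (b = 3 + (13*(-6*(0 - 1*(-3))))*(-16) = 3 + (13*(-6*(0 + 3)))*(-16) = 3 + (13*(-6*3))*(-16) = 3 + (13*(-18))*(-16) = 3 - 234*(-16) = 3 + 3744 = 3747)
c = 2590/3747 ≈ 0.69122
1/c = 1/(2590/3747) = 3747/2590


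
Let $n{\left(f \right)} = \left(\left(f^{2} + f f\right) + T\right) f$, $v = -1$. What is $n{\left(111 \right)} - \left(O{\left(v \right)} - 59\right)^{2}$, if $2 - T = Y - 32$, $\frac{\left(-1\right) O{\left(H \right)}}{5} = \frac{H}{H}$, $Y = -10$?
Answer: $2736050$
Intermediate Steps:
$O{\left(H \right)} = -5$ ($O{\left(H \right)} = - 5 \frac{H}{H} = \left(-5\right) 1 = -5$)
$T = 44$ ($T = 2 - \left(-10 - 32\right) = 2 - -42 = 2 + 42 = 44$)
$n{\left(f \right)} = f \left(44 + 2 f^{2}\right)$ ($n{\left(f \right)} = \left(\left(f^{2} + f f\right) + 44\right) f = \left(\left(f^{2} + f^{2}\right) + 44\right) f = \left(2 f^{2} + 44\right) f = \left(44 + 2 f^{2}\right) f = f \left(44 + 2 f^{2}\right)$)
$n{\left(111 \right)} - \left(O{\left(v \right)} - 59\right)^{2} = 2 \cdot 111 \left(22 + 111^{2}\right) - \left(-5 - 59\right)^{2} = 2 \cdot 111 \left(22 + 12321\right) - \left(-64\right)^{2} = 2 \cdot 111 \cdot 12343 - 4096 = 2740146 - 4096 = 2736050$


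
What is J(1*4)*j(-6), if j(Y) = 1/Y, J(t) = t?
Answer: -⅔ ≈ -0.66667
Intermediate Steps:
J(1*4)*j(-6) = (1*4)/(-6) = 4*(-⅙) = -⅔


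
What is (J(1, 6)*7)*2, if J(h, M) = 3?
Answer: 42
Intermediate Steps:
(J(1, 6)*7)*2 = (3*7)*2 = 21*2 = 42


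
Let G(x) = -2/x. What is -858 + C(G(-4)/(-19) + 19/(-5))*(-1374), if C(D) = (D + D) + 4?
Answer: 395268/95 ≈ 4160.7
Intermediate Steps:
C(D) = 4 + 2*D (C(D) = 2*D + 4 = 4 + 2*D)
-858 + C(G(-4)/(-19) + 19/(-5))*(-1374) = -858 + (4 + 2*(-2/(-4)/(-19) + 19/(-5)))*(-1374) = -858 + (4 + 2*(-2*(-¼)*(-1/19) + 19*(-⅕)))*(-1374) = -858 + (4 + 2*((½)*(-1/19) - 19/5))*(-1374) = -858 + (4 + 2*(-1/38 - 19/5))*(-1374) = -858 + (4 + 2*(-727/190))*(-1374) = -858 + (4 - 727/95)*(-1374) = -858 - 347/95*(-1374) = -858 + 476778/95 = 395268/95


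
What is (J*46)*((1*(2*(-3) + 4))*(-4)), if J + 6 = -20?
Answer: -9568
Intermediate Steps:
J = -26 (J = -6 - 20 = -26)
(J*46)*((1*(2*(-3) + 4))*(-4)) = (-26*46)*((1*(2*(-3) + 4))*(-4)) = -1196*1*(-6 + 4)*(-4) = -1196*1*(-2)*(-4) = -(-2392)*(-4) = -1196*8 = -9568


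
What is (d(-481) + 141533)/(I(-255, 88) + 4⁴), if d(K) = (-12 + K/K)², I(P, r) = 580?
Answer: 70827/418 ≈ 169.44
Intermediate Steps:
d(K) = 121 (d(K) = (-12 + 1)² = (-11)² = 121)
(d(-481) + 141533)/(I(-255, 88) + 4⁴) = (121 + 141533)/(580 + 4⁴) = 141654/(580 + 256) = 141654/836 = 141654*(1/836) = 70827/418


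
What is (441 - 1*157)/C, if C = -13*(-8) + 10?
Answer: 142/57 ≈ 2.4912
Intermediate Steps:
C = 114 (C = 104 + 10 = 114)
(441 - 1*157)/C = (441 - 1*157)/114 = (441 - 157)*(1/114) = 284*(1/114) = 142/57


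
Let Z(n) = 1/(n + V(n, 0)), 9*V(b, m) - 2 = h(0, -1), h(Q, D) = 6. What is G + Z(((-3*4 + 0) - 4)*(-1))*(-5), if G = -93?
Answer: -14181/152 ≈ -93.296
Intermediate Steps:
V(b, m) = 8/9 (V(b, m) = 2/9 + (⅑)*6 = 2/9 + ⅔ = 8/9)
Z(n) = 1/(8/9 + n) (Z(n) = 1/(n + 8/9) = 1/(8/9 + n))
G + Z(((-3*4 + 0) - 4)*(-1))*(-5) = -93 + (9/(8 + 9*(((-3*4 + 0) - 4)*(-1))))*(-5) = -93 + (9/(8 + 9*(((-12 + 0) - 4)*(-1))))*(-5) = -93 + (9/(8 + 9*((-12 - 4)*(-1))))*(-5) = -93 + (9/(8 + 9*(-16*(-1))))*(-5) = -93 + (9/(8 + 9*16))*(-5) = -93 + (9/(8 + 144))*(-5) = -93 + (9/152)*(-5) = -93 - 45/152 = -14181/152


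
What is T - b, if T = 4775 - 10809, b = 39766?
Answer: -45800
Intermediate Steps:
T = -6034
T - b = -6034 - 1*39766 = -6034 - 39766 = -45800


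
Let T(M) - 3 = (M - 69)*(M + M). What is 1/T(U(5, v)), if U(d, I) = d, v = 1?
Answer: -1/637 ≈ -0.0015699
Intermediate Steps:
T(M) = 3 + 2*M*(-69 + M) (T(M) = 3 + (M - 69)*(M + M) = 3 + (-69 + M)*(2*M) = 3 + 2*M*(-69 + M))
1/T(U(5, v)) = 1/(3 - 138*5 + 2*5²) = 1/(3 - 690 + 2*25) = 1/(3 - 690 + 50) = 1/(-637) = -1/637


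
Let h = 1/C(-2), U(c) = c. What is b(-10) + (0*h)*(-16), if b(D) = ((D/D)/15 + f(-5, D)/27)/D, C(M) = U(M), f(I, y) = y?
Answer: 41/1350 ≈ 0.030370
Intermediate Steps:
C(M) = M
b(D) = (1/15 + D/27)/D (b(D) = ((D/D)/15 + D/27)/D = (1*(1/15) + D*(1/27))/D = (1/15 + D/27)/D)
h = -½ (h = 1/(-2) = -½ ≈ -0.50000)
b(-10) + (0*h)*(-16) = (1/135)*(9 + 5*(-10))/(-10) + (0*(-½))*(-16) = (1/135)*(-⅒)*(9 - 50) + 0*(-16) = (1/135)*(-⅒)*(-41) + 0 = 41/1350 + 0 = 41/1350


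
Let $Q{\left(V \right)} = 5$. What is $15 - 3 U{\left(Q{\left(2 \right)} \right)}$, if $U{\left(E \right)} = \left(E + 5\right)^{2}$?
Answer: $-285$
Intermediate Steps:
$U{\left(E \right)} = \left(5 + E\right)^{2}$
$15 - 3 U{\left(Q{\left(2 \right)} \right)} = 15 - 3 \left(5 + 5\right)^{2} = 15 - 3 \cdot 10^{2} = 15 - 300 = -285$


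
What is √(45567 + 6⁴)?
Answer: 3*√5207 ≈ 216.48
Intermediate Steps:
√(45567 + 6⁴) = √(45567 + 1296) = √46863 = 3*√5207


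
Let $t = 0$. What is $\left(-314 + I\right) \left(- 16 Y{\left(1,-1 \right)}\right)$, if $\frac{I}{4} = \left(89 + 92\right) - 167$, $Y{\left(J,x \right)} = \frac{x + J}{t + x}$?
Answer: $0$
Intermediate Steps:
$Y{\left(J,x \right)} = \frac{J + x}{x}$ ($Y{\left(J,x \right)} = \frac{x + J}{0 + x} = \frac{J + x}{x}$)
$I = 56$ ($I = 4 \left(\left(89 + 92\right) - 167\right) = 4 \left(181 - 167\right) = 4 \cdot 14 = 56$)
$\left(-314 + I\right) \left(- 16 Y{\left(1,-1 \right)}\right) = \left(-314 + 56\right) \left(- 16 \frac{1 - 1}{-1}\right) = - 258 \left(- 16 \left(\left(-1\right) 0\right)\right) = - 258 \left(\left(-16\right) 0\right) = \left(-258\right) 0 = 0$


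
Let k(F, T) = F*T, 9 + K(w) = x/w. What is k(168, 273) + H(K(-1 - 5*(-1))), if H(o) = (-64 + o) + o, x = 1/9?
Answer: 824077/18 ≈ 45782.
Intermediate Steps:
x = 1/9 ≈ 0.11111
K(w) = -9 + 1/(9*w)
H(o) = -64 + 2*o
k(168, 273) + H(K(-1 - 5*(-1))) = 168*273 + (-64 + 2*(-9 + 1/(9*(-1 - 5*(-1))))) = 45864 + (-64 + 2*(-9 + 1/(9*(-1 + 5)))) = 45864 + (-64 + 2*(-9 + (1/9)/4)) = 45864 + (-64 + 2*(-9 + (1/9)*(1/4))) = 45864 + (-64 + 2*(-9 + 1/36)) = 45864 + (-64 + 2*(-323/36)) = 45864 + (-64 - 323/18) = 45864 - 1475/18 = 824077/18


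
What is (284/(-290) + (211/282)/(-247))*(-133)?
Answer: 69450241/531570 ≈ 130.65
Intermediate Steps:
(284/(-290) + (211/282)/(-247))*(-133) = (284*(-1/290) + (211*(1/282))*(-1/247))*(-133) = (-142/145 + (211/282)*(-1/247))*(-133) = (-142/145 - 211/69654)*(-133) = -9921463/10099830*(-133) = 69450241/531570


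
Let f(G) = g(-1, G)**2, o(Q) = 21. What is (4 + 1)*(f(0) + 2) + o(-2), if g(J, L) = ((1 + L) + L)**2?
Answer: 36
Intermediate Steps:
g(J, L) = (1 + 2*L)**2
f(G) = (1 + 2*G)**4 (f(G) = ((1 + 2*G)**2)**2 = (1 + 2*G)**4)
(4 + 1)*(f(0) + 2) + o(-2) = (4 + 1)*((1 + 2*0)**4 + 2) + 21 = 5*((1 + 0)**4 + 2) + 21 = 5*(1**4 + 2) + 21 = 5*(1 + 2) + 21 = 5*3 + 21 = 15 + 21 = 36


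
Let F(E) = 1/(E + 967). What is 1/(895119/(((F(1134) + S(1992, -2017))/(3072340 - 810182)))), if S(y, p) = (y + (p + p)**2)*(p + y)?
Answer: -284950716233/1418105391630334 ≈ -0.00020094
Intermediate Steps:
F(E) = 1/(967 + E)
S(y, p) = (p + y)*(y + 4*p**2) (S(y, p) = (y + (2*p)**2)*(p + y) = (y + 4*p**2)*(p + y) = (p + y)*(y + 4*p**2))
1/(895119/(((F(1134) + S(1992, -2017))/(3072340 - 810182)))) = 1/(895119/(((1/(967 + 1134) + (1992**2 + 4*(-2017)**3 - 2017*1992 + 4*1992*(-2017)**2))/(3072340 - 810182)))) = 1/(895119/(((1/2101 + (3968064 + 4*(-8205738913) - 4017864 + 4*1992*4068289))/2262158))) = 1/(895119/(((1/2101 + (3968064 - 32822955652 - 4017864 + 32416126752))*(1/2262158)))) = 1/(895119/(((1/2101 - 406878700)*(1/2262158)))) = 1/(895119/((-854852148699/2101*1/2262158))) = 1/(895119/(-854852148699/4752793958)) = 1/(895119*(-4752793958/854852148699)) = 1/(-1418105391630334/284950716233) = -284950716233/1418105391630334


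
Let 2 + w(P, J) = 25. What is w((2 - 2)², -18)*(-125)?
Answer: -2875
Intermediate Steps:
w(P, J) = 23 (w(P, J) = -2 + 25 = 23)
w((2 - 2)², -18)*(-125) = 23*(-125) = -2875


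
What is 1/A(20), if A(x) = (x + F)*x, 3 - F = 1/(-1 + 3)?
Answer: 1/450 ≈ 0.0022222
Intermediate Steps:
F = 5/2 (F = 3 - 1/(-1 + 3) = 3 - 1/2 = 3 - 1*½ = 3 - ½ = 5/2 ≈ 2.5000)
A(x) = x*(5/2 + x) (A(x) = (x + 5/2)*x = (5/2 + x)*x = x*(5/2 + x))
1/A(20) = 1/((½)*20*(5 + 2*20)) = 1/((½)*20*(5 + 40)) = 1/((½)*20*45) = 1/450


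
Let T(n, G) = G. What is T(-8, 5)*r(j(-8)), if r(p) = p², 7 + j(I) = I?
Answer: 1125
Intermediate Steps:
j(I) = -7 + I
T(-8, 5)*r(j(-8)) = 5*(-7 - 8)² = 5*(-15)² = 5*225 = 1125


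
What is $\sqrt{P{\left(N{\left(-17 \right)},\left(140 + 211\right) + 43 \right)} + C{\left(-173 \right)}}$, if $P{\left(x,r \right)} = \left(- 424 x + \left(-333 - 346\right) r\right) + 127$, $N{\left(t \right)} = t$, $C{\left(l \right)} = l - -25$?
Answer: $i \sqrt{260339} \approx 510.23 i$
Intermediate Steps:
$C{\left(l \right)} = 25 + l$ ($C{\left(l \right)} = l + 25 = 25 + l$)
$P{\left(x,r \right)} = 127 - 679 r - 424 x$ ($P{\left(x,r \right)} = \left(- 424 x - 679 r\right) + 127 = \left(- 679 r - 424 x\right) + 127 = 127 - 679 r - 424 x$)
$\sqrt{P{\left(N{\left(-17 \right)},\left(140 + 211\right) + 43 \right)} + C{\left(-173 \right)}} = \sqrt{\left(127 - 679 \left(\left(140 + 211\right) + 43\right) - -7208\right) + \left(25 - 173\right)} = \sqrt{\left(127 - 679 \left(351 + 43\right) + 7208\right) - 148} = \sqrt{\left(127 - 267526 + 7208\right) - 148} = \sqrt{-260191 - 148} = \sqrt{-260339} = i \sqrt{260339}$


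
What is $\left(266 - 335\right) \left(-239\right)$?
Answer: $16491$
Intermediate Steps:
$\left(266 - 335\right) \left(-239\right) = \left(-69\right) \left(-239\right) = 16491$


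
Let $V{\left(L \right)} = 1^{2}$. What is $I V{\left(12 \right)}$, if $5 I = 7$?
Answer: $\frac{7}{5} \approx 1.4$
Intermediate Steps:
$I = \frac{7}{5}$ ($I = \frac{1}{5} \cdot 7 = \frac{7}{5} \approx 1.4$)
$V{\left(L \right)} = 1$
$I V{\left(12 \right)} = \frac{7}{5} \cdot 1 = \frac{7}{5}$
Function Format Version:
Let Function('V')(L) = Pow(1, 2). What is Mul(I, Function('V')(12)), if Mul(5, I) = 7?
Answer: Rational(7, 5) ≈ 1.4000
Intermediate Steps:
I = Rational(7, 5) (I = Mul(Rational(1, 5), 7) = Rational(7, 5) ≈ 1.4000)
Function('V')(L) = 1
Mul(I, Function('V')(12)) = Mul(Rational(7, 5), 1) = Rational(7, 5)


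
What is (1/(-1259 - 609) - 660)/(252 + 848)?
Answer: -1232881/2054800 ≈ -0.60000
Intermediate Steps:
(1/(-1259 - 609) - 660)/(252 + 848) = (1/(-1868) - 660)/1100 = (-1/1868 - 660)*(1/1100) = -1232881/1868*1/1100 = -1232881/2054800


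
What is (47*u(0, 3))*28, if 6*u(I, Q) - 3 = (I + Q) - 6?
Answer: 0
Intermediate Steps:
u(I, Q) = -1/2 + I/6 + Q/6 (u(I, Q) = 1/2 + ((I + Q) - 6)/6 = 1/2 + (-6 + I + Q)/6 = 1/2 + (-1 + I/6 + Q/6) = -1/2 + I/6 + Q/6)
(47*u(0, 3))*28 = (47*(-1/2 + (1/6)*0 + (1/6)*3))*28 = (47*(-1/2 + 0 + 1/2))*28 = (47*0)*28 = 0*28 = 0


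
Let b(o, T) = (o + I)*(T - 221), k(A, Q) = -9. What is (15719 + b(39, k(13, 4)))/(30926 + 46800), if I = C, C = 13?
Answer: 3759/77726 ≈ 0.048362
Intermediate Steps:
I = 13
b(o, T) = (-221 + T)*(13 + o) (b(o, T) = (o + 13)*(T - 221) = (13 + o)*(-221 + T) = (-221 + T)*(13 + o))
(15719 + b(39, k(13, 4)))/(30926 + 46800) = (15719 + (-2873 - 221*39 + 13*(-9) - 9*39))/(30926 + 46800) = (15719 + (-2873 - 8619 - 117 - 351))/77726 = (15719 - 11960)*(1/77726) = 3759*(1/77726) = 3759/77726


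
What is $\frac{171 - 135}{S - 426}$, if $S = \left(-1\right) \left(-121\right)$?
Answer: $- \frac{36}{305} \approx -0.11803$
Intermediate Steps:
$S = 121$
$\frac{171 - 135}{S - 426} = \frac{171 - 135}{121 - 426} = \frac{36}{-305} = 36 \left(- \frac{1}{305}\right) = - \frac{36}{305}$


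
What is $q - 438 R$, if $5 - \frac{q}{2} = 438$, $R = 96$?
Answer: $-42914$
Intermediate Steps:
$q = -866$ ($q = 10 - 876 = -866$)
$q - 438 R = -866 - 42048 = -42914$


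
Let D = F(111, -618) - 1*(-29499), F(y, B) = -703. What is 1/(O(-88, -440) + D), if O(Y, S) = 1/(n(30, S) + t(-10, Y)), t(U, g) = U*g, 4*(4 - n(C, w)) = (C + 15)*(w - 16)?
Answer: 6014/173179145 ≈ 3.4727e-5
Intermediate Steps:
n(C, w) = 4 - (-16 + w)*(15 + C)/4 (n(C, w) = 4 - (C + 15)*(w - 16)/4 = 4 - (15 + C)*(-16 + w)/4 = 4 - (-16 + w)*(15 + C)/4)
O(Y, S) = 1/(184 - 10*Y - 45*S/4) (O(Y, S) = 1/((64 + 4*30 - 15*S/4 - 1/4*30*S) - 10*Y) = 1/((64 + 120 - 15*S/4 - 15*S/2) - 10*Y) = 1/((184 - 45*S/4) - 10*Y) = 1/(184 - 10*Y - 45*S/4))
D = 28796 (D = -703 - 1*(-29499) = -703 + 29499 = 28796)
1/(O(-88, -440) + D) = 1/(-4/(-736 + 40*(-88) + 45*(-440)) + 28796) = 1/(-4/(-736 - 3520 - 19800) + 28796) = 1/(-4/(-24056) + 28796) = 1/(-4*(-1/24056) + 28796) = 1/(1/6014 + 28796) = 1/(173179145/6014) = 6014/173179145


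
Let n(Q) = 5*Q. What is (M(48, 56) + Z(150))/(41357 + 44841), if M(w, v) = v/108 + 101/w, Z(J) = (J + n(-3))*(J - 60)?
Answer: 5249933/37237536 ≈ 0.14099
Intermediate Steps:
Z(J) = (-60 + J)*(-15 + J) (Z(J) = (J + 5*(-3))*(J - 60) = (J - 15)*(-60 + J) = (-15 + J)*(-60 + J) = (-60 + J)*(-15 + J))
M(w, v) = 101/w + v/108 (M(w, v) = v*(1/108) + 101/w = v/108 + 101/w = 101/w + v/108)
(M(48, 56) + Z(150))/(41357 + 44841) = ((101/48 + (1/108)*56) + (900 + 150² - 75*150))/(41357 + 44841) = ((101*(1/48) + 14/27) + (900 + 22500 - 11250))/86198 = ((101/48 + 14/27) + 12150)*(1/86198) = (1133/432 + 12150)*(1/86198) = (5249933/432)*(1/86198) = 5249933/37237536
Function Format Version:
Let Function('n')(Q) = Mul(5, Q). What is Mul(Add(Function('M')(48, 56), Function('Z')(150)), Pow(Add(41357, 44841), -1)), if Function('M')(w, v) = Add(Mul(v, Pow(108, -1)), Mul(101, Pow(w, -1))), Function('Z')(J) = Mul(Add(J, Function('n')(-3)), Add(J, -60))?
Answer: Rational(5249933, 37237536) ≈ 0.14099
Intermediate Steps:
Function('Z')(J) = Mul(Add(-60, J), Add(-15, J)) (Function('Z')(J) = Mul(Add(J, Mul(5, -3)), Add(J, -60)) = Mul(Add(J, -15), Add(-60, J)) = Mul(Add(-15, J), Add(-60, J)) = Mul(Add(-60, J), Add(-15, J)))
Function('M')(w, v) = Add(Mul(101, Pow(w, -1)), Mul(Rational(1, 108), v)) (Function('M')(w, v) = Add(Mul(v, Rational(1, 108)), Mul(101, Pow(w, -1))) = Add(Mul(Rational(1, 108), v), Mul(101, Pow(w, -1))) = Add(Mul(101, Pow(w, -1)), Mul(Rational(1, 108), v)))
Mul(Add(Function('M')(48, 56), Function('Z')(150)), Pow(Add(41357, 44841), -1)) = Mul(Add(Add(Mul(101, Pow(48, -1)), Mul(Rational(1, 108), 56)), Add(900, Pow(150, 2), Mul(-75, 150))), Pow(Add(41357, 44841), -1)) = Mul(Add(Add(Mul(101, Rational(1, 48)), Rational(14, 27)), Add(900, 22500, -11250)), Pow(86198, -1)) = Mul(Add(Add(Rational(101, 48), Rational(14, 27)), 12150), Rational(1, 86198)) = Mul(Add(Rational(1133, 432), 12150), Rational(1, 86198)) = Mul(Rational(5249933, 432), Rational(1, 86198)) = Rational(5249933, 37237536)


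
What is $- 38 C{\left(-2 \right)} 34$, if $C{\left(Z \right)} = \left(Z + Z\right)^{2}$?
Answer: $-20672$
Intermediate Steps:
$C{\left(Z \right)} = 4 Z^{2}$ ($C{\left(Z \right)} = \left(2 Z\right)^{2} = 4 Z^{2}$)
$- 38 C{\left(-2 \right)} 34 = - 38 \cdot 4 \left(-2\right)^{2} \cdot 34 = - 38 \cdot 4 \cdot 4 \cdot 34 = \left(-38\right) 16 \cdot 34 = \left(-608\right) 34 = -20672$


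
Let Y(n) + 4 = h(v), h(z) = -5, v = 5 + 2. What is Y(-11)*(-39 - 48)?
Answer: 783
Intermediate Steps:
v = 7
Y(n) = -9 (Y(n) = -4 - 5 = -9)
Y(-11)*(-39 - 48) = -9*(-39 - 48) = -9*(-87) = 783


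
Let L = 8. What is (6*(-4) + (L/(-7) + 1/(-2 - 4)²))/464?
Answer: -6329/116928 ≈ -0.054127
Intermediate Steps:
(6*(-4) + (L/(-7) + 1/(-2 - 4)²))/464 = (6*(-4) + (8/(-7) + 1/(-2 - 4)²))/464 = (-24 + (8*(-⅐) + 1/(-6)²))*(1/464) = (-24 + (-8/7 + 1/36))*(1/464) = (-24 - 281/252)*(1/464) = -6329/252*1/464 = -6329/116928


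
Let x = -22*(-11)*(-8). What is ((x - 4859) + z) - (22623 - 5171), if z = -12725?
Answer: -36972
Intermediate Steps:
x = -1936 (x = 242*(-8) = -1936)
((x - 4859) + z) - (22623 - 5171) = ((-1936 - 4859) - 12725) - (22623 - 5171) = (-6795 - 12725) - 1*17452 = -19520 - 17452 = -36972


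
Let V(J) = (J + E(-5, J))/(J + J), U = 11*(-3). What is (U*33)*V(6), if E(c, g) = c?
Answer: -363/4 ≈ -90.750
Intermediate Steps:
U = -33
V(J) = (-5 + J)/(2*J) (V(J) = (J - 5)/(J + J) = (-5 + J)/((2*J)) = (-5 + J)*(1/(2*J)) = (-5 + J)/(2*J))
(U*33)*V(6) = (-33*33)*((½)*(-5 + 6)/6) = -1089/(2*6) = -1089*1/12 = -363/4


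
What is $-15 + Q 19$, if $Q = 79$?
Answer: $1486$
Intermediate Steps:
$-15 + Q 19 = -15 + 79 \cdot 19 = -15 + 1501 = 1486$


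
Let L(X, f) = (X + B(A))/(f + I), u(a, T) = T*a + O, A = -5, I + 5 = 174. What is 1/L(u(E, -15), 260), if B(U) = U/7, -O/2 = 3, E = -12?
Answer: 3003/1213 ≈ 2.4757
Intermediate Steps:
I = 169 (I = -5 + 174 = 169)
O = -6 (O = -2*3 = -6)
B(U) = U/7 (B(U) = U*(⅐) = U/7)
u(a, T) = -6 + T*a (u(a, T) = T*a - 6 = -6 + T*a)
L(X, f) = (-5/7 + X)/(169 + f) (L(X, f) = (X + (⅐)*(-5))/(f + 169) = (X - 5/7)/(169 + f) = (-5/7 + X)/(169 + f))
1/L(u(E, -15), 260) = 1/((-5/7 + (-6 - 15*(-12)))/(169 + 260)) = 1/((-5/7 + (-6 + 180))/429) = 1/((-5/7 + 174)/429) = 1/((1/429)*(1213/7)) = 1/(1213/3003) = 3003/1213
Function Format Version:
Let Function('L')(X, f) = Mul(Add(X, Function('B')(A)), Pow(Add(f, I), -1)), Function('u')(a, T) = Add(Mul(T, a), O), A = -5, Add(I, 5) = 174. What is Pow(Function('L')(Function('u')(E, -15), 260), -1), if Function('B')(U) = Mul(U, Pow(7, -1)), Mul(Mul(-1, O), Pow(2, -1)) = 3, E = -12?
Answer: Rational(3003, 1213) ≈ 2.4757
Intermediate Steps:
I = 169 (I = Add(-5, 174) = 169)
O = -6 (O = Mul(-2, 3) = -6)
Function('B')(U) = Mul(Rational(1, 7), U) (Function('B')(U) = Mul(U, Rational(1, 7)) = Mul(Rational(1, 7), U))
Function('u')(a, T) = Add(-6, Mul(T, a)) (Function('u')(a, T) = Add(Mul(T, a), -6) = Add(-6, Mul(T, a)))
Function('L')(X, f) = Mul(Pow(Add(169, f), -1), Add(Rational(-5, 7), X)) (Function('L')(X, f) = Mul(Add(X, Mul(Rational(1, 7), -5)), Pow(Add(f, 169), -1)) = Mul(Add(X, Rational(-5, 7)), Pow(Add(169, f), -1)) = Mul(Add(Rational(-5, 7), X), Pow(Add(169, f), -1)) = Mul(Pow(Add(169, f), -1), Add(Rational(-5, 7), X)))
Pow(Function('L')(Function('u')(E, -15), 260), -1) = Pow(Mul(Pow(Add(169, 260), -1), Add(Rational(-5, 7), Add(-6, Mul(-15, -12)))), -1) = Pow(Mul(Pow(429, -1), Add(Rational(-5, 7), Add(-6, 180))), -1) = Pow(Mul(Rational(1, 429), Add(Rational(-5, 7), 174)), -1) = Pow(Mul(Rational(1, 429), Rational(1213, 7)), -1) = Pow(Rational(1213, 3003), -1) = Rational(3003, 1213)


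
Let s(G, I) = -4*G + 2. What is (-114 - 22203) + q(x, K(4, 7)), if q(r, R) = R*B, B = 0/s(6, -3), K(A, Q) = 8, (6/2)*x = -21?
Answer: -22317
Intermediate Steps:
x = -7 (x = (⅓)*(-21) = -7)
s(G, I) = 2 - 4*G
B = 0 (B = 0/(2 - 4*6) = 0/(2 - 24) = 0/(-22) = 0*(-1/22) = 0)
q(r, R) = 0 (q(r, R) = R*0 = 0)
(-114 - 22203) + q(x, K(4, 7)) = (-114 - 22203) + 0 = -22317 + 0 = -22317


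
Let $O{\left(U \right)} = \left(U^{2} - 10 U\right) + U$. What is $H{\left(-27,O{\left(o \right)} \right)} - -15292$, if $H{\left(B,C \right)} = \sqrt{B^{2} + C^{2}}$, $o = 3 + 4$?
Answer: $15292 + 5 \sqrt{37} \approx 15322.0$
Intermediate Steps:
$o = 7$
$O{\left(U \right)} = U^{2} - 9 U$
$H{\left(-27,O{\left(o \right)} \right)} - -15292 = \sqrt{\left(-27\right)^{2} + \left(7 \left(-9 + 7\right)\right)^{2}} - -15292 = \sqrt{729 + \left(7 \left(-2\right)\right)^{2}} + 15292 = \sqrt{729 + \left(-14\right)^{2}} + 15292 = \sqrt{729 + 196} + 15292 = \sqrt{925} + 15292 = 5 \sqrt{37} + 15292 = 15292 + 5 \sqrt{37}$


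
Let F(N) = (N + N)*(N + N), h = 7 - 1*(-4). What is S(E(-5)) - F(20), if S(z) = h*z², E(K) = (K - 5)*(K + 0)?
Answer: 25900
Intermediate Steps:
h = 11 (h = 7 + 4 = 11)
E(K) = K*(-5 + K) (E(K) = (-5 + K)*K = K*(-5 + K))
S(z) = 11*z²
F(N) = 4*N² (F(N) = (2*N)*(2*N) = 4*N²)
S(E(-5)) - F(20) = 11*(-5*(-5 - 5))² - 4*20² = 11*(-5*(-10))² - 4*400 = 11*50² - 1*1600 = 11*2500 - 1600 = 27500 - 1600 = 25900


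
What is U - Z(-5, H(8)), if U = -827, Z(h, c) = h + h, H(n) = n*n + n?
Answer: -817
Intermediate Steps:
H(n) = n + n² (H(n) = n² + n = n + n²)
Z(h, c) = 2*h
U - Z(-5, H(8)) = -827 - 2*(-5) = -827 - 1*(-10) = -827 + 10 = -817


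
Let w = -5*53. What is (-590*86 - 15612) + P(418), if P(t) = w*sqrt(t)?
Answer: -66352 - 265*sqrt(418) ≈ -71770.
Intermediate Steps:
w = -265
P(t) = -265*sqrt(t)
(-590*86 - 15612) + P(418) = (-590*86 - 15612) - 265*sqrt(418) = (-50740 - 15612) - 265*sqrt(418) = -66352 - 265*sqrt(418)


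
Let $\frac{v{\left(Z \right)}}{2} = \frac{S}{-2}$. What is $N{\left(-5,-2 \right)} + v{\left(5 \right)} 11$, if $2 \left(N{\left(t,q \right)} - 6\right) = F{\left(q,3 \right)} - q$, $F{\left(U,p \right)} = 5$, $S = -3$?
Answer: $\frac{85}{2} \approx 42.5$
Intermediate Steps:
$N{\left(t,q \right)} = \frac{17}{2} - \frac{q}{2}$ ($N{\left(t,q \right)} = 6 + \frac{5 - q}{2} = 6 - \left(- \frac{5}{2} + \frac{q}{2}\right) = \frac{17}{2} - \frac{q}{2}$)
$v{\left(Z \right)} = 3$ ($v{\left(Z \right)} = 2 \left(- \frac{3}{-2}\right) = 2 \left(\left(-3\right) \left(- \frac{1}{2}\right)\right) = 2 \cdot \frac{3}{2} = 3$)
$N{\left(-5,-2 \right)} + v{\left(5 \right)} 11 = \left(\frac{17}{2} - -1\right) + 3 \cdot 11 = \left(\frac{17}{2} + 1\right) + 33 = \frac{19}{2} + 33 = \frac{85}{2}$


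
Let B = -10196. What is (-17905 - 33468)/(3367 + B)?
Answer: 51373/6829 ≈ 7.5228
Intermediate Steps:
(-17905 - 33468)/(3367 + B) = (-17905 - 33468)/(3367 - 10196) = -51373/(-6829) = -51373*(-1/6829) = 51373/6829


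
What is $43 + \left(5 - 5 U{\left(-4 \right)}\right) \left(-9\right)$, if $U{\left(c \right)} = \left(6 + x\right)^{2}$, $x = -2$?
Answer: $718$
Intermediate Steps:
$U{\left(c \right)} = 16$ ($U{\left(c \right)} = \left(6 - 2\right)^{2} = 4^{2} = 16$)
$43 + \left(5 - 5 U{\left(-4 \right)}\right) \left(-9\right) = 43 + \left(5 - 80\right) \left(-9\right) = 43 - -675 = 43 + 675 = 718$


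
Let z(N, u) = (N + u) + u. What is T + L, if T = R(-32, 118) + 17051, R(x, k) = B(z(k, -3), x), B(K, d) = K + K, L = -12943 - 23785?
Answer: -19453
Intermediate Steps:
z(N, u) = N + 2*u
L = -36728
B(K, d) = 2*K
R(x, k) = -12 + 2*k (R(x, k) = 2*(k + 2*(-3)) = 2*(k - 6) = 2*(-6 + k) = -12 + 2*k)
T = 17275 (T = (-12 + 2*118) + 17051 = (-12 + 236) + 17051 = 224 + 17051 = 17275)
T + L = 17275 - 36728 = -19453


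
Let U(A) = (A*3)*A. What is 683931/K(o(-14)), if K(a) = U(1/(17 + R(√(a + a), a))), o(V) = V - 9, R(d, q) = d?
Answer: 55398411 + 7751218*I*√46 ≈ 5.5398e+7 + 5.2571e+7*I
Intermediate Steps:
U(A) = 3*A² (U(A) = (3*A)*A = 3*A²)
o(V) = -9 + V
K(a) = 3/(17 + √2*√a)² (K(a) = 3*(1/(17 + √(a + a)))² = 3*(1/(17 + √(2*a)))² = 3*(1/(17 + √2*√a))² = 3/(17 + √2*√a)²)
683931/K(o(-14)) = 683931/((3/(17 + √2*√(-9 - 14))²)) = 683931/((3/(17 + √2*√(-23))²)) = 683931/((3/(17 + √2*(I*√23))²)) = 683931/((3/(17 + I*√46)²)) = 683931*((17 + I*√46)²/3) = 227977*(17 + I*√46)²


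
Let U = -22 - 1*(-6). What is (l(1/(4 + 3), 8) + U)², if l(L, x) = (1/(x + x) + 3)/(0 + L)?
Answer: 7569/256 ≈ 29.566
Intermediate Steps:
l(L, x) = (3 + 1/(2*x))/L (l(L, x) = (1/(2*x) + 3)/L = (3 + 1/(2*x))/L)
U = -16 (U = -22 + 6 = -16)
(l(1/(4 + 3), 8) + U)² = ((½)*(1 + 6*8)/(1/(4 + 3)*8) - 16)² = ((½)*(⅛)*(1 + 48)/1/7 - 16)² = ((½)*(⅛)*49/(⅐) - 16)² = ((½)*7*(⅛)*49 - 16)² = (343/16 - 16)² = (87/16)² = 7569/256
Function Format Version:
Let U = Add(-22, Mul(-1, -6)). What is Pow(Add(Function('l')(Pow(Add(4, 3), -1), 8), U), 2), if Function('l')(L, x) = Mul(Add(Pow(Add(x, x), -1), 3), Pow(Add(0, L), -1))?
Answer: Rational(7569, 256) ≈ 29.566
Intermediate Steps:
Function('l')(L, x) = Mul(Pow(L, -1), Add(3, Mul(Rational(1, 2), Pow(x, -1)))) (Function('l')(L, x) = Mul(Add(Pow(Mul(2, x), -1), 3), Pow(L, -1)) = Mul(Add(Mul(Rational(1, 2), Pow(x, -1)), 3), Pow(L, -1)) = Mul(Add(3, Mul(Rational(1, 2), Pow(x, -1))), Pow(L, -1)) = Mul(Pow(L, -1), Add(3, Mul(Rational(1, 2), Pow(x, -1)))))
U = -16 (U = Add(-22, 6) = -16)
Pow(Add(Function('l')(Pow(Add(4, 3), -1), 8), U), 2) = Pow(Add(Mul(Rational(1, 2), Pow(Pow(Add(4, 3), -1), -1), Pow(8, -1), Add(1, Mul(6, 8))), -16), 2) = Pow(Add(Mul(Rational(1, 2), Pow(Pow(7, -1), -1), Rational(1, 8), Add(1, 48)), -16), 2) = Pow(Add(Mul(Rational(1, 2), Pow(Rational(1, 7), -1), Rational(1, 8), 49), -16), 2) = Pow(Add(Mul(Rational(1, 2), 7, Rational(1, 8), 49), -16), 2) = Pow(Add(Rational(343, 16), -16), 2) = Pow(Rational(87, 16), 2) = Rational(7569, 256)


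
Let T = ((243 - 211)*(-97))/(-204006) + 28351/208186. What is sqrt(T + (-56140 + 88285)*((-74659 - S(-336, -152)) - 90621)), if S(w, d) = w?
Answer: I*sqrt(163308256948507964858852970)/175500798 ≈ 72816.0*I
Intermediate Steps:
T = 292271975/1930508778 (T = (32*(-97))*(-1/204006) + 28351*(1/208186) = -3104*(-1/204006) + 28351/208186 = 1552/102003 + 28351/208186 = 292271975/1930508778 ≈ 0.15140)
sqrt(T + (-56140 + 88285)*((-74659 - S(-336, -152)) - 90621)) = sqrt(292271975/1930508778 + (-56140 + 88285)*((-74659 - 1*(-336)) - 90621)) = sqrt(292271975/1930508778 + 32145*((-74659 + 336) - 90621)) = sqrt(292271975/1930508778 + 32145*(-74323 - 90621)) = sqrt(292271975/1930508778 + 32145*(-164944)) = sqrt(292271975/1930508778 - 5302124880) = sqrt(-10235798622599924665/1930508778) = I*sqrt(163308256948507964858852970)/175500798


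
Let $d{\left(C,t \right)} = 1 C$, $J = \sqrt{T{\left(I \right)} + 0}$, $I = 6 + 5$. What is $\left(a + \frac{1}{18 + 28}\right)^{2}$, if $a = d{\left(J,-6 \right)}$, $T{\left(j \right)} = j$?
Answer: $\frac{23277}{2116} + \frac{\sqrt{11}}{23} \approx 11.145$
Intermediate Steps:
$I = 11$
$J = \sqrt{11}$ ($J = \sqrt{11 + 0} = \sqrt{11} \approx 3.3166$)
$d{\left(C,t \right)} = C$
$a = \sqrt{11} \approx 3.3166$
$\left(a + \frac{1}{18 + 28}\right)^{2} = \left(\sqrt{11} + \frac{1}{18 + 28}\right)^{2} = \left(\sqrt{11} + \frac{1}{46}\right)^{2} = \left(\frac{1}{46} + \sqrt{11}\right)^{2}$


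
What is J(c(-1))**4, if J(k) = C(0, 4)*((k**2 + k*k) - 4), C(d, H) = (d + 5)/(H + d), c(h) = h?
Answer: 625/16 ≈ 39.063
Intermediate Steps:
C(d, H) = (5 + d)/(H + d)
J(k) = -5 + 5*k**2/2 (J(k) = ((5 + 0)/(4 + 0))*((k**2 + k*k) - 4) = (5/4)*((k**2 + k**2) - 4) = ((1/4)*5)*(2*k**2 - 4) = 5*(-4 + 2*k**2)/4 = -5 + 5*k**2/2)
J(c(-1))**4 = (-5 + (5/2)*(-1)**2)**4 = (-5 + (5/2)*1)**4 = (-5 + 5/2)**4 = (-5/2)**4 = 625/16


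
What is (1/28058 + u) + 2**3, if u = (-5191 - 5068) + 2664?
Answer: -212876045/28058 ≈ -7587.0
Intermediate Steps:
u = -7595 (u = -10259 + 2664 = -7595)
(1/28058 + u) + 2**3 = (1/28058 - 7595) + 2**3 = (1/28058 - 7595) + 8 = -213100509/28058 + 8 = -212876045/28058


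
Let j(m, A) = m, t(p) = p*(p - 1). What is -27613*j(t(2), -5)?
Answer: -55226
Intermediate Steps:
t(p) = p*(-1 + p)
-27613*j(t(2), -5) = -55226*(-1 + 2) = -55226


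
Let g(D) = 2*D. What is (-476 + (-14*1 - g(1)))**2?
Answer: 242064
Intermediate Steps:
(-476 + (-14*1 - g(1)))**2 = (-476 + (-14*1 - 2))**2 = (-476 + (-14 - 1*2))**2 = (-476 + (-14 - 2))**2 = (-476 - 16)**2 = (-492)**2 = 242064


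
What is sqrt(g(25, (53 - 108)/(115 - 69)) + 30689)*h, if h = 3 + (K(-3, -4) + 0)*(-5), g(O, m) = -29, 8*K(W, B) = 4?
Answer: sqrt(7665) ≈ 87.550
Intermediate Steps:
K(W, B) = 1/2 (K(W, B) = (1/8)*4 = 1/2)
h = 1/2 (h = 3 + (1/2 + 0)*(-5) = 3 + (1/2)*(-5) = 3 - 5/2 = 1/2 ≈ 0.50000)
sqrt(g(25, (53 - 108)/(115 - 69)) + 30689)*h = sqrt(-29 + 30689)*(1/2) = sqrt(30660)*(1/2) = (2*sqrt(7665))*(1/2) = sqrt(7665)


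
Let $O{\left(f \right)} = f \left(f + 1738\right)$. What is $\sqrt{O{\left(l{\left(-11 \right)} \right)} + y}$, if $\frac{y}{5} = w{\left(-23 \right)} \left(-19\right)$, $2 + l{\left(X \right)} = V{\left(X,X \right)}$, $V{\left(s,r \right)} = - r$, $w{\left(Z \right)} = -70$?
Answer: $\sqrt{22373} \approx 149.58$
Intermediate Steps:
$l{\left(X \right)} = -2 - X$
$O{\left(f \right)} = f \left(1738 + f\right)$
$y = 6650$ ($y = 5 \left(\left(-70\right) \left(-19\right)\right) = 5 \cdot 1330 = 6650$)
$\sqrt{O{\left(l{\left(-11 \right)} \right)} + y} = \sqrt{\left(-2 - -11\right) \left(1738 - -9\right) + 6650} = \sqrt{\left(-2 + 11\right) \left(1738 + \left(-2 + 11\right)\right) + 6650} = \sqrt{9 \left(1738 + 9\right) + 6650} = \sqrt{9 \cdot 1747 + 6650} = \sqrt{15723 + 6650} = \sqrt{22373}$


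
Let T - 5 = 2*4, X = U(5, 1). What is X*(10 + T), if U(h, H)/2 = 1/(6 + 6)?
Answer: 23/6 ≈ 3.8333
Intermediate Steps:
U(h, H) = ⅙ (U(h, H) = 2/(6 + 6) = 2/12 = 2*(1/12) = ⅙)
X = ⅙ ≈ 0.16667
T = 13 (T = 5 + 2*4 = 5 + 8 = 13)
X*(10 + T) = (10 + 13)/6 = (⅙)*23 = 23/6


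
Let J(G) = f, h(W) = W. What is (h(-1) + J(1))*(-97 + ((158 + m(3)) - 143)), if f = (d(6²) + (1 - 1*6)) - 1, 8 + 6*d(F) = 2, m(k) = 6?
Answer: 608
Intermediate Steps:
d(F) = -1 (d(F) = -4/3 + (⅙)*2 = -4/3 + ⅓ = -1)
f = -7 (f = (-1 + (1 - 1*6)) - 1 = (-1 + (1 - 6)) - 1 = (-1 - 5) - 1 = -6 - 1 = -7)
J(G) = -7
(h(-1) + J(1))*(-97 + ((158 + m(3)) - 143)) = (-1 - 7)*(-97 + ((158 + 6) - 143)) = -8*(-97 + (164 - 143)) = -8*(-97 + 21) = -8*(-76) = 608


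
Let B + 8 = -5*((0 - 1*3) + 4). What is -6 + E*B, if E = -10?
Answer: 124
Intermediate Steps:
B = -13 (B = -8 - 5*((0 - 1*3) + 4) = -8 - 5*((0 - 3) + 4) = -8 - 5*(-3 + 4) = -8 - 5*1 = -8 - 5 = -13)
-6 + E*B = -6 - 10*(-13) = -6 + 130 = 124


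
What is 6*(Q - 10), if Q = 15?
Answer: 30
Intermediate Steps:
6*(Q - 10) = 6*(15 - 10) = 6*5 = 30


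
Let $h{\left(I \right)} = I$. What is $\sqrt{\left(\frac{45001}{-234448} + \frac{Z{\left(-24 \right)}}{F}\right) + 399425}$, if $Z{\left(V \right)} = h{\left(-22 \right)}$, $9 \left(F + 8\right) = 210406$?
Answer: $\frac{\sqrt{15176341368801897469086331}}{6164048204} \approx 632.0$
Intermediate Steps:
$F = \frac{210334}{9}$ ($F = -8 + \frac{1}{9} \cdot 210406 = -8 + \frac{210406}{9} = \frac{210334}{9} \approx 23370.0$)
$Z{\left(V \right)} = -22$
$\sqrt{\left(\frac{45001}{-234448} + \frac{Z{\left(-24 \right)}}{F}\right) + 399425} = \sqrt{\left(\frac{45001}{-234448} - \frac{22}{\frac{210334}{9}}\right) + 399425} = \sqrt{\left(45001 \left(- \frac{1}{234448}\right) - \frac{99}{105167}\right) + 399425} = \sqrt{\left(- \frac{45001}{234448} - \frac{99}{105167}\right) + 399425} = \sqrt{- \frac{4755830519}{24656192816} + 399425} = \sqrt{\frac{9848295059700281}{24656192816}} = \frac{\sqrt{15176341368801897469086331}}{6164048204}$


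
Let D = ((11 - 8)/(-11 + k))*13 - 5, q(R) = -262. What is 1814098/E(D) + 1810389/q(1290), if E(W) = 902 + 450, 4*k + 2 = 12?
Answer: -37929851/6812 ≈ -5568.1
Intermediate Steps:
k = 5/2 (k = -½ + (¼)*12 = -½ + 3 = 5/2 ≈ 2.5000)
D = -163/17 (D = ((11 - 8)/(-11 + 5/2))*13 - 5 = (3/(-17/2))*13 - 5 = (3*(-2/17))*13 - 5 = -6/17*13 - 5 = -78/17 - 5 = -163/17 ≈ -9.5882)
E(W) = 1352
1814098/E(D) + 1810389/q(1290) = 1814098/1352 + 1810389/(-262) = 1814098*(1/1352) + 1810389*(-1/262) = 69773/52 - 1810389/262 = -37929851/6812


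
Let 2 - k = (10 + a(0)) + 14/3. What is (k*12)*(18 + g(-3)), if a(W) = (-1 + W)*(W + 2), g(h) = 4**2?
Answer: -4352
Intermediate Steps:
g(h) = 16
a(W) = (-1 + W)*(2 + W)
k = -32/3 (k = 2 - ((10 + (-2 + 0 + 0**2)) + 14/3) = 2 - ((10 + (-2 + 0 + 0)) + 14*(1/3)) = 2 - ((10 - 2) + 14/3) = 2 - (8 + 14/3) = 2 - 1*38/3 = 2 - 38/3 = -32/3 ≈ -10.667)
(k*12)*(18 + g(-3)) = (-32/3*12)*(18 + 16) = -128*34 = -4352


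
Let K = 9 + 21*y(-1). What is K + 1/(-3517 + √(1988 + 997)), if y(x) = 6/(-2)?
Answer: -667783933/12366304 - √2985/12366304 ≈ -54.000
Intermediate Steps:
y(x) = -3 (y(x) = 6*(-½) = -3)
K = -54 (K = 9 + 21*(-3) = 9 - 63 = -54)
K + 1/(-3517 + √(1988 + 997)) = -54 + 1/(-3517 + √(1988 + 997)) = -54 + 1/(-3517 + √2985)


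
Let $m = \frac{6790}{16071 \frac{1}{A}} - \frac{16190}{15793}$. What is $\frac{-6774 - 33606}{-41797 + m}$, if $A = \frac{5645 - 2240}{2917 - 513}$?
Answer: $\frac{4106360408492760}{4250502680315329} \approx 0.96609$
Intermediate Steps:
$A = \frac{3405}{2404} \approx 1.4164$
$m = - \frac{43393693935}{101692927402}$ ($m = \frac{6790}{16071 \frac{1}{\frac{3405}{2404}}} - \frac{16190}{15793} = \frac{6790}{16071 \cdot \frac{2404}{3405}} - \frac{16190}{15793} = \frac{6790}{\frac{12878228}{1135}} - \frac{16190}{15793} = 6790 \cdot \frac{1135}{12878228} - \frac{16190}{15793} = \frac{3853325}{6439114} - \frac{16190}{15793} = - \frac{43393693935}{101692927402} \approx -0.42671$)
$\frac{-6774 - 33606}{-41797 + m} = \frac{-6774 - 33606}{-41797 - \frac{43393693935}{101692927402}} = - \frac{40380}{- \frac{4250502680315329}{101692927402}} = \left(-40380\right) \left(- \frac{101692927402}{4250502680315329}\right) = \frac{4106360408492760}{4250502680315329}$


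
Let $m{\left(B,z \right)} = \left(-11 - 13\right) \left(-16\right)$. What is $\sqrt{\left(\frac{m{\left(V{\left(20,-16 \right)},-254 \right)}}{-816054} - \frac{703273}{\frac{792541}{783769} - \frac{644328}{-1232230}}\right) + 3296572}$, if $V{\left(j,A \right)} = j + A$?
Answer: $\frac{\sqrt{54464546328332489711414165805207590459}}{4380663938087173} \approx 1684.7$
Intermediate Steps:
$V{\left(j,A \right)} = A + j$
$m{\left(B,z \right)} = 384$ ($m{\left(B,z \right)} = \left(-24\right) \left(-16\right) = 384$)
$\sqrt{\left(\frac{m{\left(V{\left(20,-16 \right)},-254 \right)}}{-816054} - \frac{703273}{\frac{792541}{783769} - \frac{644328}{-1232230}}\right) + 3296572} = \sqrt{\left(\frac{384}{-816054} - \frac{703273}{\frac{792541}{783769} - \frac{644328}{-1232230}}\right) + 3296572} = \sqrt{\left(384 \left(- \frac{1}{816054}\right) - \frac{703273}{792541 \cdot \frac{1}{783769} - - \frac{322164}{616115}}\right) + 3296572} = \sqrt{\left(- \frac{64}{136009} - \frac{703273}{\frac{792541}{783769} + \frac{322164}{616115}}\right) + 3296572} = \sqrt{\left(- \frac{64}{136009} - \frac{703273}{\frac{740798554331}{482891837435}}\right) + 3296572} = \sqrt{\left(- \frac{64}{136009} - \frac{339604791188424755}{740798554331}\right) + 3296572} = \sqrt{- \frac{46189308092157569979979}{100755270576004979} + 3296572} = \sqrt{\frac{285957695741124315652009}{100755270576004979}} = \frac{\sqrt{54464546328332489711414165805207590459}}{4380663938087173}$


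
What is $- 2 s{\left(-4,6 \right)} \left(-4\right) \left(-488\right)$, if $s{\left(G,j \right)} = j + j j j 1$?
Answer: $-866688$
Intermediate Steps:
$s{\left(G,j \right)} = j + j^{3}$ ($s{\left(G,j \right)} = j + j j^{2} \cdot 1 = j + j j^{2} = j + j^{3}$)
$- 2 s{\left(-4,6 \right)} \left(-4\right) \left(-488\right) = - 2 \left(6 + 6^{3}\right) \left(-4\right) \left(-488\right) = - 2 \left(6 + 216\right) \left(-4\right) \left(-488\right) = \left(-2\right) 222 \left(-4\right) \left(-488\right) = \left(-444\right) \left(-4\right) \left(-488\right) = 1776 \left(-488\right) = -866688$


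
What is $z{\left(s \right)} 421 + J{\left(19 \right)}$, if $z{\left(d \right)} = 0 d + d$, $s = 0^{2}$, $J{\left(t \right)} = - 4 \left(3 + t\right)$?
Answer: $-88$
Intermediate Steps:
$J{\left(t \right)} = -12 - 4 t$
$s = 0$
$z{\left(d \right)} = d$ ($z{\left(d \right)} = 0 + d = d$)
$z{\left(s \right)} 421 + J{\left(19 \right)} = 0 \cdot 421 - 88 = 0 - 88 = -88$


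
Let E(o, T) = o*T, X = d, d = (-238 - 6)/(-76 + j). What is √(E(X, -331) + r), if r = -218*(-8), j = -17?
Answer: 2*√1893201/93 ≈ 29.590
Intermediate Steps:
d = 244/93 (d = (-238 - 6)/(-76 - 17) = -244/(-93) = -244*(-1/93) = 244/93 ≈ 2.6237)
X = 244/93 ≈ 2.6237
r = 1744
E(o, T) = T*o
√(E(X, -331) + r) = √(-331*244/93 + 1744) = √(-80764/93 + 1744) = √(81428/93) = 2*√1893201/93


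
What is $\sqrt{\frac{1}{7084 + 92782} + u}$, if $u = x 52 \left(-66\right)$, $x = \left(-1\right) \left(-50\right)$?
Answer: $\frac{i \sqrt{1711404201149734}}{99866} \approx 414.25 i$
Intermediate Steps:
$x = 50$
$u = -171600$ ($u = 50 \cdot 52 \left(-66\right) = 2600 \left(-66\right) = -171600$)
$\sqrt{\frac{1}{7084 + 92782} + u} = \sqrt{\frac{1}{7084 + 92782} - 171600} = \sqrt{\frac{1}{99866} - 171600} = \sqrt{- \frac{17137005599}{99866}} = \frac{i \sqrt{1711404201149734}}{99866}$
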